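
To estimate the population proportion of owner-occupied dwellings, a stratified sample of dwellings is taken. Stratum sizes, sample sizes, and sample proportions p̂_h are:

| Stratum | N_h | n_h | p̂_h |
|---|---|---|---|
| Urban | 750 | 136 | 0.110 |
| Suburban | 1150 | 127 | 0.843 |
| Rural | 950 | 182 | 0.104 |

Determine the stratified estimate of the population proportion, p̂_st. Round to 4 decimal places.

p̂_st ≈ 0.4038

N = 2850; stratum weights W_h = N_h/N.
p̂_st = Σ W_h p̂_h = (750·0.110 + 1150·0.843 + 950·0.104)/2850 = 0.40377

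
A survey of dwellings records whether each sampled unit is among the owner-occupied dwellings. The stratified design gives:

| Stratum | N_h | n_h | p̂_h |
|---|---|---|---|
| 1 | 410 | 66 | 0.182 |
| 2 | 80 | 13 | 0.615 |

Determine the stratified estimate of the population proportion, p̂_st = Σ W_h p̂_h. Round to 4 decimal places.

N = 490; stratum weights W_h = N_h/N.
p̂_st = Σ W_h p̂_h = (410·0.182 + 80·0.615)/490 = 0.25269

p̂_st ≈ 0.2527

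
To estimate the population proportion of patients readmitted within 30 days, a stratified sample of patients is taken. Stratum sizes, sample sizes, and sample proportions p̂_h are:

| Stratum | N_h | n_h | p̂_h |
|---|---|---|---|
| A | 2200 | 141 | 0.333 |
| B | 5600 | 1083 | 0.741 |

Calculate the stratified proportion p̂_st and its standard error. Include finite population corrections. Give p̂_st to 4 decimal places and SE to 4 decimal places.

p̂_st ≈ 0.6259, SE ≈ 0.0139

N = 7800; stratum weights W_h = N_h/N.
p̂_st = Σ W_h p̂_h = (2200·0.333 + 5600·0.741)/7800 = 0.62592
V̂(p̂_st) = Σ W_h² (1 − n_h/N_h) p̂_h(1−p̂_h)/(n_h−1):
  stratum A: (2200/7800)²·(1 − 141/2200)·0.333·0.667/140 = 0.000118122
  stratum B: (5600/7800)²·(1 − 1083/5600)·0.741·0.259/1082 = 7.37462e-05
V̂(p̂_st) = 0.000191868; SE = √V̂ = 0.0138517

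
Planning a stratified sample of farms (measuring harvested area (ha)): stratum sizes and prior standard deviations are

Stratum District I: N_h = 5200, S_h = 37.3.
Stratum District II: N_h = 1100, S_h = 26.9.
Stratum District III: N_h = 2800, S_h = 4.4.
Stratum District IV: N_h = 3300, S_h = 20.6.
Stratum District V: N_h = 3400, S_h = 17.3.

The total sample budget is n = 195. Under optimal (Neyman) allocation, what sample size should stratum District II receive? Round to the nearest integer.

16

Neyman allocation: n_h = n · N_h S_h / Σ N_i S_i, with n = 195.
  stratum District I: N_h·S_h = 5200·37.3 = 193960.00
  stratum District II: N_h·S_h = 1100·26.9 = 29590.00
  stratum District III: N_h·S_h = 2800·4.4 = 12320.00
  stratum District IV: N_h·S_h = 3300·20.6 = 67980.00
  stratum District V: N_h·S_h = 3400·17.3 = 58820.00
Σ N_h S_h = 362670.00
n for stratum District II = 195·29590.00/362670.00 = 15.910 → 16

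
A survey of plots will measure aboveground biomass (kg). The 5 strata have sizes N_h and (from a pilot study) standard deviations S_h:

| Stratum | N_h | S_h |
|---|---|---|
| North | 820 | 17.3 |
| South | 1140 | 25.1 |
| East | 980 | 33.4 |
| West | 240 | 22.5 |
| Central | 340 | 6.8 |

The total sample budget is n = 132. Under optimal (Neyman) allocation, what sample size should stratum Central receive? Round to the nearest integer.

4

Neyman allocation: n_h = n · N_h S_h / Σ N_i S_i, with n = 132.
  stratum North: N_h·S_h = 820·17.3 = 14186.00
  stratum South: N_h·S_h = 1140·25.1 = 28614.00
  stratum East: N_h·S_h = 980·33.4 = 32732.00
  stratum West: N_h·S_h = 240·22.5 = 5400.00
  stratum Central: N_h·S_h = 340·6.8 = 2312.00
Σ N_h S_h = 83244.00
n for stratum Central = 132·2312.00/83244.00 = 3.666 → 4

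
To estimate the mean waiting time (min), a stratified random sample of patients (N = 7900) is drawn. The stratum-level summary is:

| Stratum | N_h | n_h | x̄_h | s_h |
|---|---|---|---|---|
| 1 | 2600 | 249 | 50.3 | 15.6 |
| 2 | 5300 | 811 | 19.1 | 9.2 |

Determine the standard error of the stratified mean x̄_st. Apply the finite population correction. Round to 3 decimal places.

V̂(x̄_st) = Σ W_h² (1 − n_h/N_h) s_h²/n_h, with W_h = N_h/N and N = 7900:
  stratum 1: (2600/7900)²·(1 − 249/2600)·15.6²/249 = 0.0957242
  stratum 2: (5300/7900)²·(1 − 811/5300)·9.2²/811 = 0.0397856
V̂(x̄_st) = 0.13551
SE(x̄_st) = √0.13551 = 0.368117

SE(x̄_st) ≈ 0.368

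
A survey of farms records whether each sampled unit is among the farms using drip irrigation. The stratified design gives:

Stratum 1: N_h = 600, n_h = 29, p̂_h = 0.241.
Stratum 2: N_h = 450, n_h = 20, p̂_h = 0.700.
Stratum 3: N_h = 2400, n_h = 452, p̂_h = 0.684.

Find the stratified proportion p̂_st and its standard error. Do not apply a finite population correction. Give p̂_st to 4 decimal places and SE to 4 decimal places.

N = 3450; stratum weights W_h = N_h/N.
p̂_st = Σ W_h p̂_h = (600·0.241 + 450·0.700 + 2400·0.684)/3450 = 0.60904
V̂(p̂_st) = Σ W_h² p̂_h(1−p̂_h)/(n_h−1):
  stratum 1: (600/3450)²·0.241·0.759/28 = 0.00019759
  stratum 2: (450/3450)²·0.700·0.300/19 = 0.000188041
  stratum 3: (2400/3450)²·0.684·0.316/451 = 0.000231927
V̂(p̂_st) = 0.000617558; SE = √V̂ = 0.0248507

p̂_st ≈ 0.6090, SE ≈ 0.0249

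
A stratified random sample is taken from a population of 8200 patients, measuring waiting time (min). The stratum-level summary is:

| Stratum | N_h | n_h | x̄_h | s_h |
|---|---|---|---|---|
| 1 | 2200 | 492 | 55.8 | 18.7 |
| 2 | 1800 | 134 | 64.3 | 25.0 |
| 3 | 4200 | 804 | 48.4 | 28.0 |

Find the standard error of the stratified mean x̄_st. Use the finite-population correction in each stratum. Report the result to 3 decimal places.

SE(x̄_st) ≈ 0.674

V̂(x̄_st) = Σ W_h² (1 − n_h/N_h) s_h²/n_h, with W_h = N_h/N and N = 8200:
  stratum 1: (2200/8200)²·(1 − 492/2200)·18.7²/492 = 0.0397192
  stratum 2: (1800/8200)²·(1 − 134/1800)·25.0²/134 = 0.208015
  stratum 3: (4200/8200)²·(1 − 804/4200)·28.0²/804 = 0.206847
V̂(x̄_st) = 0.454581
SE(x̄_st) = √0.454581 = 0.674227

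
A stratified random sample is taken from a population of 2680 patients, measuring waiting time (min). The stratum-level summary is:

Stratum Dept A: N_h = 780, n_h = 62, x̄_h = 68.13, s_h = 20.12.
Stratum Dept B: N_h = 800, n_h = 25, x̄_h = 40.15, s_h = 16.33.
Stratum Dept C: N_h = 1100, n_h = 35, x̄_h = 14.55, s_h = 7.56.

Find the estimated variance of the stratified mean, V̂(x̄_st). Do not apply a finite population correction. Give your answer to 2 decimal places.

V̂(x̄_st) = Σ W_h² s_h²/n_h, with W_h = N_h/N and N = 2680:
  stratum Dept A: (780/2680)²·20.12²/62 = 0.553075
  stratum Dept B: (800/2680)²·16.33²/25 = 0.950479
  stratum Dept C: (1100/2680)²·7.56²/35 = 0.2751
V̂(x̄_st) = 1.77865

V̂(x̄_st) ≈ 1.78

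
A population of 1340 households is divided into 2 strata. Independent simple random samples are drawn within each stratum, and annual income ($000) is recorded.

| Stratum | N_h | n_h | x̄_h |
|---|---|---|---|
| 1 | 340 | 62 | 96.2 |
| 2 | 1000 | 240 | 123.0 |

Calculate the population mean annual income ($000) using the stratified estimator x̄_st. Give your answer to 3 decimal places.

x̄_st ≈ 116.200

N = Σ N_h = 1340. Stratum weights W_h = N_h/N.
x̄_st = (340·96.2 + 1000·123.0) / 1340 = 116.20000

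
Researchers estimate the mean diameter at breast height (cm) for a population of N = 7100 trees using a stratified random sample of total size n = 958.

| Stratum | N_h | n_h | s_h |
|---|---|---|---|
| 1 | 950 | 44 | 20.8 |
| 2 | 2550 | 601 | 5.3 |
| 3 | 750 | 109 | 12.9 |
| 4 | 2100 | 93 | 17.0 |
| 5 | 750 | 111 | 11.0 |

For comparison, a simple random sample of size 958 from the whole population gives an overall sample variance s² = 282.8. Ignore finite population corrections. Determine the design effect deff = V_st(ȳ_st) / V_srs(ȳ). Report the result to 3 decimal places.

deff ≈ 1.637

V̂(ȳ_st) = Σ W_h² s_h²/n_h, with W_h = N_h/N and N = 7100:
  stratum 1: (950/7100)²·20.8²/44 = 0.176037
  stratum 2: (2550/7100)²·5.3²/601 = 0.00602894
  stratum 3: (750/7100)²·12.9²/109 = 0.0170357
  stratum 4: (2100/7100)²·17.0²/93 = 0.271855
  stratum 5: (750/7100)²·11.0²/111 = 0.0121638
V_st = 0.48312
V_srs = s²/n = 282.8/958 = 0.295198
deff = V_st / V_srs = 0.48312/0.295198 = 1.6366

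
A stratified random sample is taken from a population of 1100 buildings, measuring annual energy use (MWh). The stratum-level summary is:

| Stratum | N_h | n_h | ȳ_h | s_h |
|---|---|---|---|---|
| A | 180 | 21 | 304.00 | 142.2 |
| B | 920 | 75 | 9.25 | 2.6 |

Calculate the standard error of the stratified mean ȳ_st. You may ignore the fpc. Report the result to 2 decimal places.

V̂(ȳ_st) = Σ W_h² s_h²/n_h, with W_h = N_h/N and N = 1100:
  stratum A: (180/1100)²·142.2²/21 = 25.7834
  stratum B: (920/1100)²·2.6²/75 = 0.0630486
V̂(ȳ_st) = 25.8464
SE(ȳ_st) = √25.8464 = 5.08394

SE(ȳ_st) ≈ 5.08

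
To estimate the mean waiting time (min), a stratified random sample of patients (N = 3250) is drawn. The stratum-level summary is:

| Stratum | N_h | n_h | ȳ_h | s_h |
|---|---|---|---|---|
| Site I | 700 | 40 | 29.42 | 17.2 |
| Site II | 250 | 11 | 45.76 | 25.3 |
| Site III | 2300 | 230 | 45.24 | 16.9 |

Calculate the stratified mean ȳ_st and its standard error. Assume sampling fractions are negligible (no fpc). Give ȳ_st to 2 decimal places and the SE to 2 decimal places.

ȳ_st = Σ W_h ȳ_h = (700·29.42 + 250·45.76 + 2300·45.24)/3250 = 41.87262
V̂(ȳ_st) = Σ W_h² s_h²/n_h, with W_h = N_h/N and N = 3250:
  stratum Site I: (700/3250)²·17.2²/40 = 0.343104
  stratum Site II: (250/3250)²·25.3²/11 = 0.34432
  stratum Site III: (2300/3250)²·16.9²/230 = 0.62192
V̂(ȳ_st) = 1.30934
SE(ȳ_st) = √1.30934 = 1.14427

ȳ_st ≈ 41.87, SE ≈ 1.14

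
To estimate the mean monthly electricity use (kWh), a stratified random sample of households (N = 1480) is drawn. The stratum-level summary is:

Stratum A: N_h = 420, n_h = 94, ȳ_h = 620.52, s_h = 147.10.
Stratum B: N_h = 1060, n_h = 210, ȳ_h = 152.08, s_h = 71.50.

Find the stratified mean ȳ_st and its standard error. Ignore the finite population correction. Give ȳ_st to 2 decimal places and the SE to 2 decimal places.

ȳ_st = Σ W_h ȳ_h = (420·620.52 + 1060·152.08)/1480 = 285.01568
V̂(ȳ_st) = Σ W_h² s_h²/n_h, with W_h = N_h/N and N = 1480:
  stratum A: (420/1480)²·147.10²/94 = 18.5384
  stratum B: (1060/1480)²·71.50²/210 = 12.4877
V̂(ȳ_st) = 31.0261
SE(ȳ_st) = √31.0261 = 5.57011

ȳ_st ≈ 285.02, SE ≈ 5.57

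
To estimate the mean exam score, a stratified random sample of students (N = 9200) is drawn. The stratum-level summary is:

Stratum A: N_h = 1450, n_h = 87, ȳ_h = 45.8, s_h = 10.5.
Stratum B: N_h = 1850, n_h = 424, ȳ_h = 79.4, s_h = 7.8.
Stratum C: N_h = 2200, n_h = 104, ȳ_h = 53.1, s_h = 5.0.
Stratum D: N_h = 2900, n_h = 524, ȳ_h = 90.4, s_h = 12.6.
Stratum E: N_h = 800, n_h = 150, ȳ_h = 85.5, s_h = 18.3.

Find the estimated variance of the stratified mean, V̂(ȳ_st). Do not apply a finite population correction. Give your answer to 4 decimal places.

V̂(ȳ_st) = Σ W_h² s_h²/n_h, with W_h = N_h/N and N = 9200:
  stratum A: (1450/9200)²·10.5²/87 = 0.0314789
  stratum B: (1850/9200)²·7.8²/424 = 0.00580218
  stratum C: (2200/9200)²·5.0²/104 = 0.013746
  stratum D: (2900/9200)²·12.6²/524 = 0.0301044
  stratum E: (800/9200)²·18.3²/150 = 0.0168817
V̂(ȳ_st) = 0.0980132

V̂(ȳ_st) ≈ 0.0980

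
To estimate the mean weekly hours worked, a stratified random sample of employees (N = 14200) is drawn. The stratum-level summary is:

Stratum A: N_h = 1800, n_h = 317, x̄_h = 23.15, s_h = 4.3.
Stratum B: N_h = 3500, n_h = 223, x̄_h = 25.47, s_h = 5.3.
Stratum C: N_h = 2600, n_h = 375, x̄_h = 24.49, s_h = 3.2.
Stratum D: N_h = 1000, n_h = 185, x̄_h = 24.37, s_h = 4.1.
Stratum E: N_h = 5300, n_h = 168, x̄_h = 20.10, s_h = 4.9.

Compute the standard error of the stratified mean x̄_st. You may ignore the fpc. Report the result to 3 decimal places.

SE(x̄_st) ≈ 0.173

V̂(x̄_st) = Σ W_h² s_h²/n_h, with W_h = N_h/N and N = 14200:
  stratum A: (1800/14200)²·4.3²/317 = 0.00093723
  stratum B: (3500/14200)²·5.3²/223 = 0.00765255
  stratum C: (2600/14200)²·3.2²/375 = 0.000915459
  stratum D: (1000/14200)²·4.1²/185 = 0.000450629
  stratum E: (5300/14200)²·4.9²/168 = 0.0199094
V̂(x̄_st) = 0.0298653
SE(x̄_st) = √0.0298653 = 0.172816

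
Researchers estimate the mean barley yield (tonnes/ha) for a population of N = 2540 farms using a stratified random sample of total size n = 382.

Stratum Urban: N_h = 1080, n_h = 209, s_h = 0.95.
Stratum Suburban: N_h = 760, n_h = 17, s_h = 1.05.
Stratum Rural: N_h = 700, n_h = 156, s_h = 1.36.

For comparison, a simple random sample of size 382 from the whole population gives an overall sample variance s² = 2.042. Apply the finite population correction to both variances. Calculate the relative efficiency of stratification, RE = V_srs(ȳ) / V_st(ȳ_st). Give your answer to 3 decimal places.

V̂(ȳ_st) = Σ W_h² (1 − n_h/N_h) s_h²/n_h, with W_h = N_h/N and N = 2540:
  stratum Urban: (1080/2540)²·(1 − 209/1080)·0.95²/209 = 0.000629615
  stratum Suburban: (760/2540)²·(1 − 17/760)·1.05²/17 = 0.00567629
  stratum Rural: (700/2540)²·(1 − 156/700)·1.36²/156 = 0.000699814
V_st = 0.00700572
V_srs = (1 − 382/2540)·2.042/382 = 0.00454161
Relative efficiency = V_srs / V_st = 0.00454161/0.00700572 = 0.6483

RE ≈ 0.648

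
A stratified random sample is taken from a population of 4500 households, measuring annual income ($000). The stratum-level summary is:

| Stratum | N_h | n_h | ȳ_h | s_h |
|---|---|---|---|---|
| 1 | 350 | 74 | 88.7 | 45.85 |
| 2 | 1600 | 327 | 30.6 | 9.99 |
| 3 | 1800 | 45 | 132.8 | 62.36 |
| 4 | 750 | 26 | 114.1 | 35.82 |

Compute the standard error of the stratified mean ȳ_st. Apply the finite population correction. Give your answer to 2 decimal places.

V̂(ȳ_st) = Σ W_h² (1 − n_h/N_h) s_h²/n_h, with W_h = N_h/N and N = 4500:
  stratum 1: (350/4500)²·(1 − 74/350)·45.85²/74 = 0.135519
  stratum 2: (1600/4500)²·(1 − 327/1600)·9.99²/327 = 0.0306978
  stratum 3: (1800/4500)²·(1 − 45/1800)·62.36²/45 = 13.4811
  stratum 4: (750/4500)²·(1 − 26/750)·35.82²/26 = 1.32328
V̂(ȳ_st) = 14.9706
SE(ȳ_st) = √14.9706 = 3.86918

SE(ȳ_st) ≈ 3.87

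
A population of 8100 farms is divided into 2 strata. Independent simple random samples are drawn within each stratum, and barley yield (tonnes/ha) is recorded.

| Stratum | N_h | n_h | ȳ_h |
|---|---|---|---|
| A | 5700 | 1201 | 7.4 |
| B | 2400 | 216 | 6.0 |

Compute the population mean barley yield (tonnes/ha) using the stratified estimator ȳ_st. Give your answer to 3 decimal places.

N = Σ N_h = 8100. Stratum weights W_h = N_h/N.
ȳ_st = (5700·7.4 + 2400·6.0) / 8100 = 6.98519

ȳ_st ≈ 6.985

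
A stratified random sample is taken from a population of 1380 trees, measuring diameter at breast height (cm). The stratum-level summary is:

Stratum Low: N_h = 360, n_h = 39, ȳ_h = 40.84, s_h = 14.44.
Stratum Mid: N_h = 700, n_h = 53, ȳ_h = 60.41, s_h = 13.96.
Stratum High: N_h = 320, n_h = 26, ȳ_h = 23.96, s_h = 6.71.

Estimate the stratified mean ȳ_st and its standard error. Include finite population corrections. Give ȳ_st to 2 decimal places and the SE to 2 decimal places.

ȳ_st ≈ 46.85, SE ≈ 1.13

ȳ_st = Σ W_h ȳ_h = (360·40.84 + 700·60.41 + 320·23.96)/1380 = 46.85261
V̂(ȳ_st) = Σ W_h² (1 − n_h/N_h) s_h²/n_h, with W_h = N_h/N and N = 1380:
  stratum Low: (360/1380)²·(1 − 39/360)·14.44²/39 = 0.324429
  stratum Mid: (700/1380)²·(1 − 53/700)·13.96²/53 = 0.874458
  stratum High: (320/1380)²·(1 − 26/320)·6.71²/26 = 0.0855482
V̂(ȳ_st) = 1.28444
SE(ȳ_st) = √1.28444 = 1.13333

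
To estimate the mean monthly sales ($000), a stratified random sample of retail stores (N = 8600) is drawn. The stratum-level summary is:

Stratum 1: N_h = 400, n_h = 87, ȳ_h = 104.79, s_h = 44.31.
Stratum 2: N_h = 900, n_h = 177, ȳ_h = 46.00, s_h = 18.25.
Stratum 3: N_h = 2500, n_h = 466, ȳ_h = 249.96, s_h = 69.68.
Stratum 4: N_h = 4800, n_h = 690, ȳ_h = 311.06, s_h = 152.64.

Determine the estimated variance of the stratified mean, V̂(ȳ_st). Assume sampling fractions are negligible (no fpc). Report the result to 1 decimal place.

V̂(ȳ_st) ≈ 11.5

V̂(ȳ_st) = Σ W_h² s_h²/n_h, with W_h = N_h/N and N = 8600:
  stratum 1: (400/8600)²·44.31²/87 = 0.0488211
  stratum 2: (900/8600)²·18.25²/177 = 0.0206082
  stratum 3: (2500/8600)²·69.68²/466 = 0.880468
  stratum 4: (4800/8600)²·152.64²/690 = 10.519
V̂(ȳ_st) = 11.4689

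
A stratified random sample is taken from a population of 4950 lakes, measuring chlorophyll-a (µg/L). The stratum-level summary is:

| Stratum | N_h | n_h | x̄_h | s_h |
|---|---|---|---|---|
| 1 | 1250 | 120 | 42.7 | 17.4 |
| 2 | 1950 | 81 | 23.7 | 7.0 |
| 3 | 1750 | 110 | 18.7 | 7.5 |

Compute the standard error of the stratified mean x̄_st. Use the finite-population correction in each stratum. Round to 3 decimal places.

V̂(x̄_st) = Σ W_h² (1 − n_h/N_h) s_h²/n_h, with W_h = N_h/N and N = 4950:
  stratum 1: (1250/4950)²·(1 − 120/1250)·17.4²/120 = 0.145444
  stratum 2: (1950/4950)²·(1 − 81/1950)·7.0²/81 = 0.0899797
  stratum 3: (1750/4950)²·(1 − 110/1750)·7.5²/110 = 0.0598965
V̂(x̄_st) = 0.29532
SE(x̄_st) = √0.29532 = 0.543434

SE(x̄_st) ≈ 0.543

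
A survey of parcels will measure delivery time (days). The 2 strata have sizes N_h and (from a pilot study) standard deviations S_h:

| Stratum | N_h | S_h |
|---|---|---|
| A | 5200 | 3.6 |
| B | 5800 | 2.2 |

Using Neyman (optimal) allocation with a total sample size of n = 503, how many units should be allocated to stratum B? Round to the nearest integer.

204

Neyman allocation: n_h = n · N_h S_h / Σ N_i S_i, with n = 503.
  stratum A: N_h·S_h = 5200·3.6 = 18720.00
  stratum B: N_h·S_h = 5800·2.2 = 12760.00
Σ N_h S_h = 31480.00
n for stratum B = 503·12760.00/31480.00 = 203.884 → 204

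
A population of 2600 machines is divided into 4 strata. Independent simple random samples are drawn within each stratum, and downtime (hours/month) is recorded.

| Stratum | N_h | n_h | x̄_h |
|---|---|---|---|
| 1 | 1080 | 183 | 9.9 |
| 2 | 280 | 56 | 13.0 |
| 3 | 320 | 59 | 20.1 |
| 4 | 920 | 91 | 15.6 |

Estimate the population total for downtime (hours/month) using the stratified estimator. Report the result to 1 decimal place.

τ̂_st ≈ 35116.0

τ̂_st = Σ N_h x̄_h = 1080·9.9 + 280·13.0 + 320·20.1 + 920·15.6 = 35116.0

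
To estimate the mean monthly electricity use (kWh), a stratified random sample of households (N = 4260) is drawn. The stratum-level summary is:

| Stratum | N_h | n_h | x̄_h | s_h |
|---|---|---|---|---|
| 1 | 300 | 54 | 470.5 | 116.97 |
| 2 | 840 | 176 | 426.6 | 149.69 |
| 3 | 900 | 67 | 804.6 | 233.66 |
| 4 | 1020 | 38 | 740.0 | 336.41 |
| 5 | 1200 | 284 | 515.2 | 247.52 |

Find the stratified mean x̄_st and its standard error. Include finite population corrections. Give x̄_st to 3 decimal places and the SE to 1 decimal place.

x̄_st ≈ 609.548, SE ≈ 14.7

x̄_st = Σ W_h x̄_h = (300·470.5 + 840·426.6 + 900·804.6 + 1020·740.0 + 1200·515.2)/4260 = 609.54789
V̂(x̄_st) = Σ W_h² (1 − n_h/N_h) s_h²/n_h, with W_h = N_h/N and N = 4260:
  stratum 1: (300/4260)²·(1 − 54/300)·116.97²/54 = 1.03037
  stratum 2: (840/4260)²·(1 − 176/840)·149.69²/176 = 3.91292
  stratum 3: (900/4260)²·(1 − 67/900)·233.66²/67 = 33.6637
  stratum 4: (1020/4260)²·(1 − 38/1020)·336.41²/38 = 164.379
  stratum 5: (1200/4260)²·(1 − 284/1200)·247.52²/284 = 13.0665
V̂(x̄_st) = 216.053
SE(x̄_st) = √216.053 = 14.6987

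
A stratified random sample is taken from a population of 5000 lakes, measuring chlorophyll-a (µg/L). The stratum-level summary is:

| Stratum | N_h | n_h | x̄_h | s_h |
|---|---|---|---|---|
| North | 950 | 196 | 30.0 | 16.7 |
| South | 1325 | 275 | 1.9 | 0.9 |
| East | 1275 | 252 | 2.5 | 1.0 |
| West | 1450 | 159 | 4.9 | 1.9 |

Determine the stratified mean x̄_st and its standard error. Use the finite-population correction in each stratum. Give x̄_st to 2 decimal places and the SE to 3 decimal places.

x̄_st ≈ 8.26, SE ≈ 0.207

x̄_st = Σ W_h x̄_h = (950·30.0 + 1325·1.9 + 1275·2.5 + 1450·4.9)/5000 = 8.26200
V̂(x̄_st) = Σ W_h² (1 − n_h/N_h) s_h²/n_h, with W_h = N_h/N and N = 5000:
  stratum North: (950/5000)²·(1 − 196/950)·16.7²/196 = 0.0407692
  stratum South: (1325/5000)²·(1 − 275/1325)·0.9²/275 = 0.000163915
  stratum East: (1275/5000)²·(1 − 252/1275)·1.0²/252 = 0.000207036
  stratum West: (1450/5000)²·(1 − 159/1450)·1.9²/159 = 0.00170006
V̂(x̄_st) = 0.0428402
SE(x̄_st) = √0.0428402 = 0.206979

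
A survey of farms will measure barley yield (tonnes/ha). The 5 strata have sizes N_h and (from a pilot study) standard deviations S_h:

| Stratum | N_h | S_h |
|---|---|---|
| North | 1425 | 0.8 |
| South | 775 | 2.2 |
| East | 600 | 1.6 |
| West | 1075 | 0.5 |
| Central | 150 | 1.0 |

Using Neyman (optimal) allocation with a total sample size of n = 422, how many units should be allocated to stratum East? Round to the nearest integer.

Neyman allocation: n_h = n · N_h S_h / Σ N_i S_i, with n = 422.
  stratum North: N_h·S_h = 1425·0.8 = 1140.00
  stratum South: N_h·S_h = 775·2.2 = 1705.00
  stratum East: N_h·S_h = 600·1.6 = 960.00
  stratum West: N_h·S_h = 1075·0.5 = 537.50
  stratum Central: N_h·S_h = 150·1.0 = 150.00
Σ N_h S_h = 4492.50
n for stratum East = 422·960.00/4492.50 = 90.177 → 90

90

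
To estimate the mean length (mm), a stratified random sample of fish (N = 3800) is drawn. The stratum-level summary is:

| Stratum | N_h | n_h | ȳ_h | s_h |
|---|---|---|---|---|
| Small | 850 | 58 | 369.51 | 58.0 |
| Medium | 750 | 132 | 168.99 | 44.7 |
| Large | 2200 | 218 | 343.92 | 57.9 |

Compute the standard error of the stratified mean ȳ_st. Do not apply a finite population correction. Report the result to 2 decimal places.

V̂(ȳ_st) = Σ W_h² s_h²/n_h, with W_h = N_h/N and N = 3800:
  stratum Small: (850/3800)²·58.0²/58 = 2.90201
  stratum Medium: (750/3800)²·44.7²/132 = 0.589653
  stratum Large: (2200/3800)²·57.9²/218 = 5.15441
V̂(ȳ_st) = 8.64607
SE(ȳ_st) = √8.64607 = 2.94042

SE(ȳ_st) ≈ 2.94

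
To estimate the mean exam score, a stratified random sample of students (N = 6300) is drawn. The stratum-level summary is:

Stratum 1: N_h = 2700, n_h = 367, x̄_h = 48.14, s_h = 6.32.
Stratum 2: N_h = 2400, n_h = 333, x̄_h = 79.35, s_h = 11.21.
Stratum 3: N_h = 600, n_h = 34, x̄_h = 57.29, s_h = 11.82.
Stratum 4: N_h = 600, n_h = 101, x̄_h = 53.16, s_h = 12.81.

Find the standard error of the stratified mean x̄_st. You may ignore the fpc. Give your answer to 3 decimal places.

V̂(x̄_st) = Σ W_h² s_h²/n_h, with W_h = N_h/N and N = 6300:
  stratum 1: (2700/6300)²·6.32²/367 = 0.0199901
  stratum 2: (2400/6300)²·11.21²/333 = 0.0547657
  stratum 3: (600/6300)²·11.82²/34 = 0.0372715
  stratum 4: (600/6300)²·12.81²/101 = 0.0147366
V̂(x̄_st) = 0.126764
SE(x̄_st) = √0.126764 = 0.356039

SE(x̄_st) ≈ 0.356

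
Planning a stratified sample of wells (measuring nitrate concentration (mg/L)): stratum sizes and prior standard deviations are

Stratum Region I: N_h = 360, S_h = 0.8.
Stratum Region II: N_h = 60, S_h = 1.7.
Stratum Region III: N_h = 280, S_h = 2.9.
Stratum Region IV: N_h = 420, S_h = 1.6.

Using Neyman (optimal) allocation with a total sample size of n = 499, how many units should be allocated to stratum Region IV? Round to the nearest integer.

Neyman allocation: n_h = n · N_h S_h / Σ N_i S_i, with n = 499.
  stratum Region I: N_h·S_h = 360·0.8 = 288.00
  stratum Region II: N_h·S_h = 60·1.7 = 102.00
  stratum Region III: N_h·S_h = 280·2.9 = 812.00
  stratum Region IV: N_h·S_h = 420·1.6 = 672.00
Σ N_h S_h = 1874.00
n for stratum Region IV = 499·672.00/1874.00 = 178.937 → 179

179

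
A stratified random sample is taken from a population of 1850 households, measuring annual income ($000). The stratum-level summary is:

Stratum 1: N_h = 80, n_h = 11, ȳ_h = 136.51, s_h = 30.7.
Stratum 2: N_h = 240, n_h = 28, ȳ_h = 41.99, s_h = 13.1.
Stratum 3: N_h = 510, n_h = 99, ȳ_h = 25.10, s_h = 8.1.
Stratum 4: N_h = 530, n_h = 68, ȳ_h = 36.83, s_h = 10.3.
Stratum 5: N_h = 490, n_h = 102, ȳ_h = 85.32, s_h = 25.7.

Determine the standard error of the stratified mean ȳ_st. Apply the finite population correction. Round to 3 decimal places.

SE(ȳ_st) ≈ 0.861

V̂(ȳ_st) = Σ W_h² (1 − n_h/N_h) s_h²/n_h, with W_h = N_h/N and N = 1850:
  stratum 1: (80/1850)²·(1 − 11/80)·30.7²/11 = 0.138191
  stratum 2: (240/1850)²·(1 − 28/240)·13.1²/28 = 0.0911146
  stratum 3: (510/1850)²·(1 − 99/510)·8.1²/99 = 0.0405885
  stratum 4: (530/1850)²·(1 − 68/530)·10.3²/68 = 0.111619
  stratum 5: (490/1850)²·(1 − 102/490)·25.7²/102 = 0.359708
V̂(ȳ_st) = 0.741222
SE(ȳ_st) = √0.741222 = 0.860942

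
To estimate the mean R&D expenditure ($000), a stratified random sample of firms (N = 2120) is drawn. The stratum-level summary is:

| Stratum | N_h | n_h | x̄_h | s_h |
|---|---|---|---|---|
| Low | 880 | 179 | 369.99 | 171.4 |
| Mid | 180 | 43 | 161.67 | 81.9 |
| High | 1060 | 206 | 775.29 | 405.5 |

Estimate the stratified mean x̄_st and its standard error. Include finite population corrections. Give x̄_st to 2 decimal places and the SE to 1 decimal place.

x̄_st = Σ W_h x̄_h = (880·369.99 + 180·161.67 + 1060·775.29)/2120 = 554.95245
V̂(x̄_st) = Σ W_h² (1 − n_h/N_h) s_h²/n_h, with W_h = N_h/N and N = 2120:
  stratum Low: (880/2120)²·(1 − 179/880)·171.4²/179 = 22.5267
  stratum Mid: (180/2120)²·(1 − 43/180)·81.9²/43 = 0.855895
  stratum High: (1060/2120)²·(1 − 206/1060)·405.5²/206 = 160.771
V̂(x̄_st) = 184.153
SE(x̄_st) = √184.153 = 13.5703

x̄_st ≈ 554.95, SE ≈ 13.6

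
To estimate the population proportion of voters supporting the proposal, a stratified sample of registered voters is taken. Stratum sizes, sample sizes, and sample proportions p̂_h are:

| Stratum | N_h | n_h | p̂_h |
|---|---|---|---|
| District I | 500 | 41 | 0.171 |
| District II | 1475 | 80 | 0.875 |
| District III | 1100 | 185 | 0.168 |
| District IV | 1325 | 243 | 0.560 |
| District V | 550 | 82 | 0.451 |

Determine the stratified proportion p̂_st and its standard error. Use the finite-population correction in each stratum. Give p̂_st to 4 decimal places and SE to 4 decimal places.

N = 4950; stratum weights W_h = N_h/N.
p̂_st = Σ W_h p̂_h = (500·0.171 + 1475·0.875 + 1100·0.168 + 1325·0.560 + 550·0.451)/4950 = 0.51535
V̂(p̂_st) = Σ W_h² (1 − n_h/N_h) p̂_h(1−p̂_h)/(n_h−1):
  stratum District I: (500/4950)²·(1 − 41/500)·0.171·0.829/40 = 3.31943e-05
  stratum District II: (1475/4950)²·(1 − 80/1475)·0.875·0.125/79 = 0.000116264
  stratum District III: (1100/4950)²·(1 − 185/1100)·0.168·0.832/184 = 3.12046e-05
  stratum District IV: (1325/4950)²·(1 − 243/1325)·0.560·0.440/242 = 5.95742e-05
  stratum District V: (550/4950)²·(1 − 82/550)·0.451·0.549/81 = 3.21116e-05
V̂(p̂_st) = 0.000272349; SE = √V̂ = 0.016503

p̂_st ≈ 0.5153, SE ≈ 0.0165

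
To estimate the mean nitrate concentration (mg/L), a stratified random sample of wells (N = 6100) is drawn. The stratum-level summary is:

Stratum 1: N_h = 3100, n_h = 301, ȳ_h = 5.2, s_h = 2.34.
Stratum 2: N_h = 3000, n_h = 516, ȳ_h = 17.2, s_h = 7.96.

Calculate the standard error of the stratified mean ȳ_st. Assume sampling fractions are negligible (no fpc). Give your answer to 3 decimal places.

V̂(ȳ_st) = Σ W_h² s_h²/n_h, with W_h = N_h/N and N = 6100:
  stratum 1: (3100/6100)²·2.34²/301 = 0.00469817
  stratum 2: (3000/6100)²·7.96²/516 = 0.0297002
V̂(ȳ_st) = 0.0343984
SE(ȳ_st) = √0.0343984 = 0.185468

SE(ȳ_st) ≈ 0.185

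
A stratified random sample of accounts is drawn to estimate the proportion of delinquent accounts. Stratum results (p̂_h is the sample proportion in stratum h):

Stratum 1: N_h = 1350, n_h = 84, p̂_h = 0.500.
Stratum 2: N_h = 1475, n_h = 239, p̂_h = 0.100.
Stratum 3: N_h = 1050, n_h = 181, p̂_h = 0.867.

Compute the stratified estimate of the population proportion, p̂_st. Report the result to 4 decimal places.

p̂_st ≈ 0.4472

N = 3875; stratum weights W_h = N_h/N.
p̂_st = Σ W_h p̂_h = (1350·0.500 + 1475·0.100 + 1050·0.867)/3875 = 0.44719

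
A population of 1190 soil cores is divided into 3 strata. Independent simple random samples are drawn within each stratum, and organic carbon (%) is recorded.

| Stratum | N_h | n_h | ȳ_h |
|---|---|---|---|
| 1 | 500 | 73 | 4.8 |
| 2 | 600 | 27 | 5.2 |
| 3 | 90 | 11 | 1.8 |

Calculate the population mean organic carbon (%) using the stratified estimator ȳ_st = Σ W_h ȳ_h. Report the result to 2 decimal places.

ȳ_st ≈ 4.77

N = Σ N_h = 1190. Stratum weights W_h = N_h/N.
ȳ_st = (500·4.8 + 600·5.2 + 90·1.8) / 1190 = 4.7748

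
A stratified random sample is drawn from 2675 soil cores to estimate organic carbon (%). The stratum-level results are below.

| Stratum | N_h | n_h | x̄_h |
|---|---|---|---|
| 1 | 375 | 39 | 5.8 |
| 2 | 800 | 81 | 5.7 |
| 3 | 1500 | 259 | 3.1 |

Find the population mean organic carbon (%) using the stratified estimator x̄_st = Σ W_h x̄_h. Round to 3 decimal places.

N = Σ N_h = 2675. Stratum weights W_h = N_h/N.
x̄_st = (375·5.8 + 800·5.7 + 1500·3.1) / 2675 = 4.25607

x̄_st ≈ 4.256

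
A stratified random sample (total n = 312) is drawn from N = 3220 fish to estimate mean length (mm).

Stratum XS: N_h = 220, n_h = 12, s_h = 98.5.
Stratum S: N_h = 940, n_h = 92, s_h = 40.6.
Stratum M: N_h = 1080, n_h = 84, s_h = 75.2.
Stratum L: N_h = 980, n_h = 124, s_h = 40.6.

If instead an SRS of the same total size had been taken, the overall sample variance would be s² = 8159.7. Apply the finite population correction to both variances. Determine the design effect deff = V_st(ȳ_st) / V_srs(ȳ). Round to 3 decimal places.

deff ≈ 0.551

V̂(ȳ_st) = Σ W_h² (1 − n_h/N_h) s_h²/n_h, with W_h = N_h/N and N = 3220:
  stratum XS: (220/3220)²·(1 − 12/220)·98.5²/12 = 3.56833
  stratum S: (940/3220)²·(1 − 92/940)·40.6²/92 = 1.37745
  stratum M: (1080/3220)²·(1 − 84/1080)·75.2²/84 = 6.98438
  stratum L: (980/3220)²·(1 − 124/980)·40.6²/124 = 1.07552
V_st = 13.0057
V_srs = (1 − 312/3220)·8159.7/312 = 23.6188
deff = V_st / V_srs = 13.0057/23.6188 = 0.5506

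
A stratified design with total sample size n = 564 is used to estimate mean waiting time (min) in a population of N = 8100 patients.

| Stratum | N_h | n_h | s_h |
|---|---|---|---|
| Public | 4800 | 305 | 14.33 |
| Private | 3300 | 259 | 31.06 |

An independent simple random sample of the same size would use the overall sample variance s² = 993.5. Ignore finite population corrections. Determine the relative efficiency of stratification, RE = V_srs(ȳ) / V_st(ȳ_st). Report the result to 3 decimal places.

RE ≈ 2.061

V̂(ȳ_st) = Σ W_h² s_h²/n_h, with W_h = N_h/N and N = 8100:
  stratum Public: (4800/8100)²·14.33²/305 = 0.236431
  stratum Private: (3300/8100)²·31.06²/259 = 0.618246
V_st = 0.854677
V_srs = s²/n = 993.5/564 = 1.76152
Relative efficiency = V_srs / V_st = 1.76152/0.854677 = 2.0610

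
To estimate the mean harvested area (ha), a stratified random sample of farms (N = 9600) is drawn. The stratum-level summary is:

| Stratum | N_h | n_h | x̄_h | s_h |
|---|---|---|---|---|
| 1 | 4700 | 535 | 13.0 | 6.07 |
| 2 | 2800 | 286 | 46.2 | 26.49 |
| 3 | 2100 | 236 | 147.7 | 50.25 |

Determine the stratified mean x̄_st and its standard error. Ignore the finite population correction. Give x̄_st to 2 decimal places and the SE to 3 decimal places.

x̄_st = Σ W_h x̄_h = (4700·13.0 + 2800·46.2 + 2100·147.7)/9600 = 52.14896
V̂(x̄_st) = Σ W_h² s_h²/n_h, with W_h = N_h/N and N = 9600:
  stratum 1: (4700/9600)²·6.07²/535 = 0.0165073
  stratum 2: (2800/9600)²·26.49²/286 = 0.208724
  stratum 3: (2100/9600)²·50.25²/236 = 0.511984
V̂(x̄_st) = 0.737215
SE(x̄_st) = √0.737215 = 0.858612

x̄_st ≈ 52.15, SE ≈ 0.859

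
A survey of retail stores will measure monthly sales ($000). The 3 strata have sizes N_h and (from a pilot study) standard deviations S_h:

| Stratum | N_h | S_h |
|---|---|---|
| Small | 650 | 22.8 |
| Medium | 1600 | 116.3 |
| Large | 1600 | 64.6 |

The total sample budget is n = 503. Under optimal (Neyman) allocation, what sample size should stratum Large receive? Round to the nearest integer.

Neyman allocation: n_h = n · N_h S_h / Σ N_i S_i, with n = 503.
  stratum Small: N_h·S_h = 650·22.8 = 14820.00
  stratum Medium: N_h·S_h = 1600·116.3 = 186080.00
  stratum Large: N_h·S_h = 1600·64.6 = 103360.00
Σ N_h S_h = 304260.00
n for stratum Large = 503·103360.00/304260.00 = 170.874 → 171

171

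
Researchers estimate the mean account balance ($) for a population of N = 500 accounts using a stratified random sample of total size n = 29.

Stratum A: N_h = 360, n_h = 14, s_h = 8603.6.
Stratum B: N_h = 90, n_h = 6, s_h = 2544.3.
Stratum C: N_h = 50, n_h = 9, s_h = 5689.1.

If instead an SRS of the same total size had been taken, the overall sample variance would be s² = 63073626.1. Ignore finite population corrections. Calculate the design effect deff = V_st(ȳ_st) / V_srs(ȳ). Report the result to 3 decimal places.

V̂(ȳ_st) = Σ W_h² s_h²/n_h, with W_h = N_h/N and N = 500:
  stratum A: (360/500)²·8603.6²/14 = 2.74093e+06
  stratum B: (90/500)²·2544.3²/6 = 34956.7
  stratum C: (50/500)²·5689.1²/9 = 35962.1
V_st = 2.81185e+06
V_srs = s²/n = 63073626.1/29 = 2.17495e+06
deff = V_st / V_srs = 2.81185e+06/2.17495e+06 = 1.2928

deff ≈ 1.293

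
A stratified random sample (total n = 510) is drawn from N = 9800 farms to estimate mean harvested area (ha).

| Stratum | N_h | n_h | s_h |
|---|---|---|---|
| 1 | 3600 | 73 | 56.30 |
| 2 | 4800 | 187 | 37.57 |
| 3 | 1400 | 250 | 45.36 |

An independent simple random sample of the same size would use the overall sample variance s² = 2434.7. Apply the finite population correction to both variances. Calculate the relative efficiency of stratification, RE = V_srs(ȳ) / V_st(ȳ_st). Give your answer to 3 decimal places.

V̂(ȳ_st) = Σ W_h² (1 − n_h/N_h) s_h²/n_h, with W_h = N_h/N and N = 9800:
  stratum 1: (3600/9800)²·(1 − 73/3600)·56.30²/73 = 5.7405
  stratum 2: (4800/9800)²·(1 − 187/4800)·37.57²/187 = 1.74026
  stratum 3: (1400/9800)²·(1 − 250/1400)·45.36²/250 = 0.137968
V_st = 7.61873
V_srs = (1 − 510/9800)·2434.7/510 = 4.52548
Relative efficiency = V_srs / V_st = 4.52548/7.61873 = 0.5940

RE ≈ 0.594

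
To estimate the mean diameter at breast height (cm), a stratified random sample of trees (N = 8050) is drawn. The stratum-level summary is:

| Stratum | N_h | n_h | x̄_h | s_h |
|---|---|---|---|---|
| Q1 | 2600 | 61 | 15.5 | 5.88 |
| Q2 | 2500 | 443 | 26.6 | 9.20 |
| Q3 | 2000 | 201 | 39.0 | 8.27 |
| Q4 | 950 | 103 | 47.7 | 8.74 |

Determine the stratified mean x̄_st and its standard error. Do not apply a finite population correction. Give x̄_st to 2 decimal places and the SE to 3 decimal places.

x̄_st = Σ W_h x̄_h = (2600·15.5 + 2500·26.6 + 2000·39.0 + 950·47.7)/8050 = 28.58571
V̂(x̄_st) = Σ W_h² s_h²/n_h, with W_h = N_h/N and N = 8050:
  stratum Q1: (2600/8050)²·5.88²/61 = 0.0591262
  stratum Q2: (2500/8050)²·9.20²/443 = 0.0184272
  stratum Q3: (2000/8050)²·8.27²/201 = 0.0210031
  stratum Q4: (950/8050)²·8.74²/103 = 0.0103286
V̂(x̄_st) = 0.108885
SE(x̄_st) = √0.108885 = 0.329977

x̄_st ≈ 28.59, SE ≈ 0.330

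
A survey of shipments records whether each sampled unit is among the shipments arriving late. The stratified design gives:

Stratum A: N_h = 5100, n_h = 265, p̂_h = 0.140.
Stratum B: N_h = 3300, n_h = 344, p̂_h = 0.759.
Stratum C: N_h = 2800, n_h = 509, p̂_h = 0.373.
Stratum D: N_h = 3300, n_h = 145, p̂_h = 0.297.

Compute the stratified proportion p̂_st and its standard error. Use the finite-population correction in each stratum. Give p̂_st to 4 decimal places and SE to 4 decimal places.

p̂_st ≈ 0.3616, SE ≈ 0.0128

N = 14500; stratum weights W_h = N_h/N.
p̂_st = Σ W_h p̂_h = (5100·0.140 + 3300·0.759 + 2800·0.373 + 3300·0.297)/14500 = 0.36160
V̂(p̂_st) = Σ W_h² (1 − n_h/N_h) p̂_h(1−p̂_h)/(n_h−1):
  stratum A: (5100/14500)²·(1 − 265/5100)·0.140·0.860/264 = 5.34876e-05
  stratum B: (3300/14500)²·(1 − 344/3300)·0.759·0.241/343 = 2.47427e-05
  stratum C: (2800/14500)²·(1 − 509/2800)·0.373·0.627/508 = 1.40462e-05
  stratum D: (3300/14500)²·(1 − 145/3300)·0.297·0.703/144 = 7.18004e-05
V̂(p̂_st) = 0.000164077; SE = √V̂ = 0.0128093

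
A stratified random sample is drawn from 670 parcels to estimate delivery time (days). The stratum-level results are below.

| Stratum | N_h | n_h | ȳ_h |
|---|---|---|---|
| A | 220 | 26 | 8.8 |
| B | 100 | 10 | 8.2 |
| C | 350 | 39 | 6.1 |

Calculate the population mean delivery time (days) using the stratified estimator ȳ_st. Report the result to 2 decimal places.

ȳ_st ≈ 7.30

N = Σ N_h = 670. Stratum weights W_h = N_h/N.
ȳ_st = (220·8.8 + 100·8.2 + 350·6.1) / 670 = 7.3000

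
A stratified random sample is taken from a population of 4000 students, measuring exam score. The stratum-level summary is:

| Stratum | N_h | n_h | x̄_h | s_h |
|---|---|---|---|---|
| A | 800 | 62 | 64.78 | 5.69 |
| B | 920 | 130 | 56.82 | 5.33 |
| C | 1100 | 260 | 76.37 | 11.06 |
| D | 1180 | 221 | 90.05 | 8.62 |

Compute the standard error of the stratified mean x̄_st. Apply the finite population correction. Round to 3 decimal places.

SE(x̄_st) ≈ 0.283

V̂(x̄_st) = Σ W_h² (1 − n_h/N_h) s_h²/n_h, with W_h = N_h/N and N = 4000:
  stratum A: (800/4000)²·(1 − 62/800)·5.69²/62 = 0.019269
  stratum B: (920/4000)²·(1 − 130/920)·5.33²/130 = 0.00992673
  stratum C: (1100/4000)²·(1 − 260/1100)·11.06²/260 = 0.02717
  stratum D: (1180/4000)²·(1 − 221/1180)·8.62²/221 = 0.0237795
V̂(x̄_st) = 0.0801452
SE(x̄_st) = √0.0801452 = 0.283099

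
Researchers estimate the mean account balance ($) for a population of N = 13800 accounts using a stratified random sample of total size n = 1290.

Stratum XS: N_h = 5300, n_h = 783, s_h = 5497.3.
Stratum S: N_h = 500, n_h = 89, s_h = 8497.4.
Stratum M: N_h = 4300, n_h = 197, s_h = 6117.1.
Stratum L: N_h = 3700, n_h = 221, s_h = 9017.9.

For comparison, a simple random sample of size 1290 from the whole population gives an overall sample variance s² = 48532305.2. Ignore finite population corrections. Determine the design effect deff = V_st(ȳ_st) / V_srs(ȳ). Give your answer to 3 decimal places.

deff ≈ 1.373

V̂(ȳ_st) = Σ W_h² s_h²/n_h, with W_h = N_h/N and N = 13800:
  stratum XS: (5300/13800)²·5497.3²/783 = 5692.86
  stratum S: (500/13800)²·8497.4²/89 = 1065.04
  stratum M: (4300/13800)²·6117.1²/197 = 18441.8
  stratum L: (3700/13800)²·9017.9²/221 = 26452.3
V_st = 51652
V_srs = s²/n = 48532305.2/1290 = 37621.9
deff = V_st / V_srs = 51652/37621.9 = 1.3729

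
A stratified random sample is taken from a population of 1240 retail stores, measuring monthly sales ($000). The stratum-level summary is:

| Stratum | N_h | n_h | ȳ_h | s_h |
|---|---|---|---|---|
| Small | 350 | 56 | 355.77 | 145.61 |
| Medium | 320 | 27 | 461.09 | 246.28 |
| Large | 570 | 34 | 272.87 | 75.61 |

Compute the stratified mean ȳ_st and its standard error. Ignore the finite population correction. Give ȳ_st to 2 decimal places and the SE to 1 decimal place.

ȳ_st ≈ 344.84, SE ≈ 14.7

ȳ_st = Σ W_h ȳ_h = (350·355.77 + 320·461.09 + 570·272.87)/1240 = 344.84210
V̂(ȳ_st) = Σ W_h² s_h²/n_h, with W_h = N_h/N and N = 1240:
  stratum Small: (350/1240)²·145.61²/56 = 30.1639
  stratum Medium: (320/1240)²·246.28²/27 = 149.607
  stratum Large: (570/1240)²·75.61²/34 = 35.5292
V̂(ȳ_st) = 215.3
SE(ȳ_st) = √215.3 = 14.6731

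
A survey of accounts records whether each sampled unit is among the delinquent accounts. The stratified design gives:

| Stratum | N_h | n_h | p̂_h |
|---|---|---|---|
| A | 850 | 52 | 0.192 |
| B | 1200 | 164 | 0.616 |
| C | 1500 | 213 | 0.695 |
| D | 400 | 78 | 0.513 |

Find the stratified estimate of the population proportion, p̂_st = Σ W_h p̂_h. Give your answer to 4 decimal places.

p̂_st ≈ 0.5443

N = 3950; stratum weights W_h = N_h/N.
p̂_st = Σ W_h p̂_h = (850·0.192 + 1200·0.616 + 1500·0.695 + 400·0.513)/3950 = 0.54433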